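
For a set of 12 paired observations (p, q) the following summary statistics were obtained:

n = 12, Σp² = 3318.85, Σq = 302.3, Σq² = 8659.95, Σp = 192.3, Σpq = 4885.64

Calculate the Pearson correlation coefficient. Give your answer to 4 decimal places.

0.0829

r = (nΣpq − ΣpΣq) / √[(nΣp² − (Σp)²)(nΣq² − (Σq)²)]
Numerator: 12×4885.64 − 192.3×302.3 = 495.39
Denominator: √[(39826.2 − 36979.29)(103919.4 − 91385.29)] = √[2846.91 × 12534.11] = 5973.5654
r = 495.39 / 5973.5654 ≈ 0.0829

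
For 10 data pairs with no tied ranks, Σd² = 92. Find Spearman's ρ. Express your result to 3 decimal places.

ρ = 1 − 6Σd² / [n(n²−1)] = 1 − 6×92 / (10×99)
  = 1 − 552/990 = 1 − 0.5576 ≈ 0.442

0.442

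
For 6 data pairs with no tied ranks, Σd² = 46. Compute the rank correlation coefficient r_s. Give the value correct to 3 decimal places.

ρ = 1 − 6Σd² / [n(n²−1)] = 1 − 6×46 / (6×35)
  = 1 − 276/210 = 1 − 1.3143 ≈ -0.314

-0.314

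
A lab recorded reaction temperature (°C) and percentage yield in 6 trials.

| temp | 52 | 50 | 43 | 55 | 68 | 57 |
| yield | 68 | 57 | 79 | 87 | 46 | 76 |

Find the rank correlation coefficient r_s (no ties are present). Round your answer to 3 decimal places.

Rank temp: 3, 2, 1, 4, 6, 5
Rank yield: 3, 2, 5, 6, 1, 4
d = rank(temp) − rank(yield): 0, 0, -4, -2, 5, 1; Σd² = 46
ρ = 1 − 6Σd² / [n(n²−1)] = 1 − 6×46 / (6×35) = 1 − 276/210 ≈ -0.314

-0.314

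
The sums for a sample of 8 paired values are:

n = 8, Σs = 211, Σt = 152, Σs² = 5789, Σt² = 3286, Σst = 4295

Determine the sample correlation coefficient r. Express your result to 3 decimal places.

r = (nΣst − ΣsΣt) / √[(nΣs² − (Σs)²)(nΣt² − (Σt)²)]
Numerator: 8×4295 − 211×152 = 2288
Denominator: √[(46312 − 44521)(26288 − 23104)] = √[1791 × 3184] = 2388.0000
r = 2288 / 2388.0000 ≈ 0.958

0.958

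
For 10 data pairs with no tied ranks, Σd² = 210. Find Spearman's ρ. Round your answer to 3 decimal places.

-0.273

ρ = 1 − 6Σd² / [n(n²−1)] = 1 − 6×210 / (10×99)
  = 1 − 1260/990 = 1 − 1.2727 ≈ -0.273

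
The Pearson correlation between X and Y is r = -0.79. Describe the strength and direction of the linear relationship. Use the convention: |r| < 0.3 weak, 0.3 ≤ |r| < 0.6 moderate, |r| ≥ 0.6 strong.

strong negative

r = -0.79 < 0 so the relationship is negative.
|r| = 0.79, which falls in the strong range.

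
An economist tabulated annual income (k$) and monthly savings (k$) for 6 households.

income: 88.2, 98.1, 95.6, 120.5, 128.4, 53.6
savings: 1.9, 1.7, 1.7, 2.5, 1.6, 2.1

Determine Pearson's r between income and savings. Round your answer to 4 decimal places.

n = 6, Σx = 584.4, Σy = 11.5, Σx² = 60421.98, Σy² = 22.61, Σxy = 1116.12
nΣxy − ΣxΣy = 6696.72 − 6720.6 = -23.88
nΣx² − (Σx)² = 362531.88 − 341523.36 = 21008.52; nΣy² − (Σy)² = 135.66 − 132.25 = 3.41
r = -23.88 / √(21008.52 × 3.41) = -23.88 / 267.6547 ≈ -0.0892

-0.0892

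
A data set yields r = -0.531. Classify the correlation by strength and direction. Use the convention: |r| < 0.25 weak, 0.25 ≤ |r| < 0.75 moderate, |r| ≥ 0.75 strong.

moderate negative

r = -0.531 < 0 so the relationship is negative.
|r| = 0.531, which falls in the moderate range.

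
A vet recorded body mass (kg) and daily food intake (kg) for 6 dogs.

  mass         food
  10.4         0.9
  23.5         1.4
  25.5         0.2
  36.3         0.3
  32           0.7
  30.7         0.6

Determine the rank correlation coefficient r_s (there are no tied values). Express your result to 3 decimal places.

Rank mass: 1, 2, 3, 6, 5, 4
Rank food: 5, 6, 1, 2, 4, 3
d = rank(mass) − rank(food): -4, -4, 2, 4, 1, 1; Σd² = 54
ρ = 1 − 6Σd² / [n(n²−1)] = 1 − 6×54 / (6×35) = 1 − 324/210 ≈ -0.543

-0.543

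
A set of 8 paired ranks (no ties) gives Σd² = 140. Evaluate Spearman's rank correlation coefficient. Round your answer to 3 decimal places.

-0.667

ρ = 1 − 6Σd² / [n(n²−1)] = 1 − 6×140 / (8×63)
  = 1 − 840/504 = 1 − 1.6667 ≈ -0.667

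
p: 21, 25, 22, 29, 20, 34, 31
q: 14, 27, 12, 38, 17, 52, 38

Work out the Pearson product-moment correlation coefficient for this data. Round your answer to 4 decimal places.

0.9706

n = 7, Σp = 182, Σq = 198, Σp² = 4908, Σq² = 6950, Σpq = 5621
nΣpq − ΣpΣq = 39347 − 36036 = 3311
nΣp² − (Σp)² = 34356 − 33124 = 1232; nΣq² − (Σq)² = 48650 − 39204 = 9446
r = 3311 / √(1232 × 9446) = 3311 / 3411.3739 ≈ 0.9706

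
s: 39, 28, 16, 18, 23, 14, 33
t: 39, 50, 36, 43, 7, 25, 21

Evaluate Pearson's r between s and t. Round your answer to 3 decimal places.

0.092

n = 7, Σs = 171, Σt = 221, Σs² = 4699, Σt² = 8281, Σst = 5475
nΣst − ΣsΣt = 38325 − 37791 = 534
nΣs² − (Σs)² = 32893 − 29241 = 3652; nΣt² − (Σt)² = 57967 − 48841 = 9126
r = 534 / √(3652 × 9126) = 534 / 5773.0540 ≈ 0.092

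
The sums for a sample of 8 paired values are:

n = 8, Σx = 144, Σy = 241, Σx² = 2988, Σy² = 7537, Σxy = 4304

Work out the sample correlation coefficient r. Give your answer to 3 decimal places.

r = (nΣxy − ΣxΣy) / √[(nΣx² − (Σx)²)(nΣy² − (Σy)²)]
Numerator: 8×4304 − 144×241 = -272
Denominator: √[(23904 − 20736)(60296 − 58081)] = √[3168 × 2215] = 2648.9847
r = -272 / 2648.9847 ≈ -0.103

-0.103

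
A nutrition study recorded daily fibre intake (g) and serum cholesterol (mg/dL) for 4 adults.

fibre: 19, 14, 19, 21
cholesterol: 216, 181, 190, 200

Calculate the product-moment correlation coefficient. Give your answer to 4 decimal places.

n = 4, Σx = 73, Σy = 787, Σx² = 1359, Σy² = 155517, Σxy = 14448
nΣxy − ΣxΣy = 57792 − 57451 = 341
nΣx² − (Σx)² = 5436 − 5329 = 107; nΣy² − (Σy)² = 622068 − 619369 = 2699
r = 341 / √(107 × 2699) = 341 / 537.3946 ≈ 0.6345

0.6345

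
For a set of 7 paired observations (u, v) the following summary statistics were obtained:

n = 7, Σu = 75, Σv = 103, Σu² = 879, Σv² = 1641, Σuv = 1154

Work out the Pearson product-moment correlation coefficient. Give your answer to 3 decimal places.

0.518

r = (nΣuv − ΣuΣv) / √[(nΣu² − (Σu)²)(nΣv² − (Σv)²)]
Numerator: 7×1154 − 75×103 = 353
Denominator: √[(6153 − 5625)(11487 − 10609)] = √[528 × 878] = 680.8700
r = 353 / 680.8700 ≈ 0.518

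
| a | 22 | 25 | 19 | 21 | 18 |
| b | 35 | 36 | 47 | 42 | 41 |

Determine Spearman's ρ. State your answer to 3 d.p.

Rank a: 4, 5, 2, 3, 1
Rank b: 1, 2, 5, 4, 3
d = rank(a) − rank(b): 3, 3, -3, -1, -2; Σd² = 32
ρ = 1 − 6Σd² / [n(n²−1)] = 1 − 6×32 / (5×24) = 1 − 192/120 ≈ -0.600

-0.600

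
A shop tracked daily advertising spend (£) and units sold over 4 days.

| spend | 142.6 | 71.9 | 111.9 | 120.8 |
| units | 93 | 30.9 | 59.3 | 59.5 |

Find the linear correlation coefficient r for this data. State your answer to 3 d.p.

0.965

n = 4, Σx = 447.2, Σy = 242.7, Σx² = 52618.62, Σy² = 16660.55, Σxy = 29306.78
nΣxy − ΣxΣy = 117227.12 − 108535.44 = 8691.68
nΣx² − (Σx)² = 210474.48 − 199987.84 = 10486.64; nΣy² − (Σy)² = 66642.2 − 58903.29 = 7738.91
r = 8691.68 / √(10486.64 × 7738.91) = 8691.68 / 9008.6161 ≈ 0.965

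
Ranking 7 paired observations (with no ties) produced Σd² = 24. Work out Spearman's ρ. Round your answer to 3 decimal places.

0.571

ρ = 1 − 6Σd² / [n(n²−1)] = 1 − 6×24 / (7×48)
  = 1 − 144/336 = 1 − 0.4286 ≈ 0.571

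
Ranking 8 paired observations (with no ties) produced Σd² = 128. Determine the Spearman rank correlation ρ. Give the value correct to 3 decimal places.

ρ = 1 − 6Σd² / [n(n²−1)] = 1 − 6×128 / (8×63)
  = 1 − 768/504 = 1 − 1.5238 ≈ -0.524

-0.524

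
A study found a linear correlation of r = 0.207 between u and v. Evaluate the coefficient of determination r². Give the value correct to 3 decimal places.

0.043

r² = (0.207)² = 0.043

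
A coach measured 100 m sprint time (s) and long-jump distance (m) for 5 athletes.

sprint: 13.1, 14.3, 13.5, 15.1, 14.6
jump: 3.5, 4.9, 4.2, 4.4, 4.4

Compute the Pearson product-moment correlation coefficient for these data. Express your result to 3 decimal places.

0.686

n = 5, Σx = 70.6, Σy = 21.4, Σx² = 999.52, Σy² = 92.62, Σxy = 303.3
nΣxy − ΣxΣy = 1516.5 − 1510.84 = 5.66
nΣx² − (Σx)² = 4997.6 − 4984.36 = 13.24; nΣy² − (Σy)² = 463.1 − 457.96 = 5.14
r = 5.66 / √(13.24 × 5.14) = 5.66 / 8.2495 ≈ 0.686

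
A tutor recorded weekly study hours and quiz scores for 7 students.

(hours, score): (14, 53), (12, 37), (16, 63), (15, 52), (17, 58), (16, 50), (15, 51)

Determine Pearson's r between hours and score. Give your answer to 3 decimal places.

n = 7, Σx = 105, Σy = 364, Σx² = 1591, Σy² = 19316, Σxy = 5525
nΣxy − ΣxΣy = 38675 − 38220 = 455
nΣx² − (Σx)² = 11137 − 11025 = 112; nΣy² − (Σy)² = 135212 − 132496 = 2716
r = 455 / √(112 × 2716) = 455 / 551.5360 ≈ 0.825

0.825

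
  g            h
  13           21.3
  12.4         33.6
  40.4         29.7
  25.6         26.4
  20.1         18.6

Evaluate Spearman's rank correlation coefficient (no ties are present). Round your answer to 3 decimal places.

-0.100

Rank g: 2, 1, 5, 4, 3
Rank h: 2, 5, 4, 3, 1
d = rank(g) − rank(h): 0, -4, 1, 1, 2; Σd² = 22
ρ = 1 − 6Σd² / [n(n²−1)] = 1 − 6×22 / (5×24) = 1 − 132/120 ≈ -0.100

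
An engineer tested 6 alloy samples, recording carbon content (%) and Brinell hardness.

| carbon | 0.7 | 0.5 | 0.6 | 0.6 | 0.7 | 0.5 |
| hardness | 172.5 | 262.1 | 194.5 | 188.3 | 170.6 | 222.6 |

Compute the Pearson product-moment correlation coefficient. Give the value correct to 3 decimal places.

n = 6, Σx = 3.6, Σy = 1210.6, Σx² = 2.2, Σy² = 250394.92, Σxy = 712.2
nΣxy − ΣxΣy = 4273.2 − 4358.16 = -84.96
nΣx² − (Σx)² = 13.2 − 12.96 = 0.24; nΣy² − (Σy)² = 1502369.52 − 1465552.36 = 36817.16
r = -84.96 / √(0.24 × 36817.16) = -84.96 / 94.0006 ≈ -0.904

-0.904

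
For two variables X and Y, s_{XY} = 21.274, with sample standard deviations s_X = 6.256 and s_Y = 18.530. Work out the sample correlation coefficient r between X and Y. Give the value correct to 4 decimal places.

r = Cov(X,Y) / (s_X · s_Y) = 21.274 / (6.256 × 18.530)
  = 21.274 / 115.9237 ≈ 0.1835

0.1835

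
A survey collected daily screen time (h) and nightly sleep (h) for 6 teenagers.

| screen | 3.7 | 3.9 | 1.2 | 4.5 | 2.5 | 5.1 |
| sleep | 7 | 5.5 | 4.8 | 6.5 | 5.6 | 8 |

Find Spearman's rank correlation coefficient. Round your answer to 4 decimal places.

0.7143

Rank screen: 3, 4, 1, 5, 2, 6
Rank sleep: 5, 2, 1, 4, 3, 6
d = rank(screen) − rank(sleep): -2, 2, 0, 1, -1, 0; Σd² = 10
ρ = 1 − 6Σd² / [n(n²−1)] = 1 − 6×10 / (6×35) = 1 − 60/210 ≈ 0.7143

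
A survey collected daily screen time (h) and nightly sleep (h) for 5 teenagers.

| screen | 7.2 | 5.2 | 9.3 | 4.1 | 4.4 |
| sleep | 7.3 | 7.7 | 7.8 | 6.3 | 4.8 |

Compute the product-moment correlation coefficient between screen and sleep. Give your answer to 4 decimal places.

n = 5, Σx = 30.2, Σy = 33.9, Σx² = 201.54, Σy² = 236.15, Σxy = 212.09
nΣxy − ΣxΣy = 1060.45 − 1023.78 = 36.67
nΣx² − (Σx)² = 1007.7 − 912.04 = 95.66; nΣy² − (Σy)² = 1180.75 − 1149.21 = 31.54
r = 36.67 / √(95.66 × 31.54) = 36.67 / 54.9283 ≈ 0.6676

0.6676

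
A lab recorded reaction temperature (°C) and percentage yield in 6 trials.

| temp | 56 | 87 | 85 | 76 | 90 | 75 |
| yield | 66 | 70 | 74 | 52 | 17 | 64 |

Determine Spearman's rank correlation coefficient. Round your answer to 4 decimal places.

-0.1429

Rank temp: 1, 5, 4, 3, 6, 2
Rank yield: 4, 5, 6, 2, 1, 3
d = rank(temp) − rank(yield): -3, 0, -2, 1, 5, -1; Σd² = 40
ρ = 1 − 6Σd² / [n(n²−1)] = 1 − 6×40 / (6×35) = 1 − 240/210 ≈ -0.1429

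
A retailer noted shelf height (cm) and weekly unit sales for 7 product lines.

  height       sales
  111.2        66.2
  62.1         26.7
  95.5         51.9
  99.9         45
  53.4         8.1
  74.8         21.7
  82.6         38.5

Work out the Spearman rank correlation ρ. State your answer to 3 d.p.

Rank height: 7, 2, 5, 6, 1, 3, 4
Rank sales: 7, 3, 6, 5, 1, 2, 4
d = rank(height) − rank(sales): 0, -1, -1, 1, 0, 1, 0; Σd² = 4
ρ = 1 − 6Σd² / [n(n²−1)] = 1 − 6×4 / (7×48) = 1 − 24/336 ≈ 0.929

0.929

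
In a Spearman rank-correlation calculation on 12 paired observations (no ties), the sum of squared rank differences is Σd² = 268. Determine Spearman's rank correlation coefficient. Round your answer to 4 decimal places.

0.0629

ρ = 1 − 6Σd² / [n(n²−1)] = 1 − 6×268 / (12×143)
  = 1 − 1608/1716 = 1 − 0.93706 ≈ 0.0629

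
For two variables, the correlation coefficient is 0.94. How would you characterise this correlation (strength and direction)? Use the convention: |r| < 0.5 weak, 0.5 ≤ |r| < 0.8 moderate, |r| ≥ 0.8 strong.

r = 0.94 > 0 so the relationship is positive.
|r| = 0.94, which falls in the strong range.

strong positive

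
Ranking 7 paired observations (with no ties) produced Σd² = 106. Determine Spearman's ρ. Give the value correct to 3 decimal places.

-0.893

ρ = 1 − 6Σd² / [n(n²−1)] = 1 − 6×106 / (7×48)
  = 1 − 636/336 = 1 − 1.8929 ≈ -0.893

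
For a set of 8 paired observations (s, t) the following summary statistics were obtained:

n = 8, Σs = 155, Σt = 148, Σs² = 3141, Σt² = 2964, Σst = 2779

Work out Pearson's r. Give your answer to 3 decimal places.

r = (nΣst − ΣsΣt) / √[(nΣs² − (Σs)²)(nΣt² − (Σt)²)]
Numerator: 8×2779 − 155×148 = -708
Denominator: √[(25128 − 24025)(23712 − 21904)] = √[1103 × 1808] = 1412.1700
r = -708 / 1412.1700 ≈ -0.501

-0.501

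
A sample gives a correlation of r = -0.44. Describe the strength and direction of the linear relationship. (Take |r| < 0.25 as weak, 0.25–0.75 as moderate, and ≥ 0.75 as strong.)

moderate negative

r = -0.44 < 0 so the relationship is negative.
|r| = 0.44, which falls in the moderate range.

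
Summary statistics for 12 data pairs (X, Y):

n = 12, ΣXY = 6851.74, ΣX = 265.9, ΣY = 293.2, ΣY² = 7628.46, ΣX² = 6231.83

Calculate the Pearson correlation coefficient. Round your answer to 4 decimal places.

0.8931

r = (nΣXY − ΣXΣY) / √[(nΣX² − (ΣX)²)(nΣY² − (ΣY)²)]
Numerator: 12×6851.74 − 265.9×293.2 = 4259
Denominator: √[(74781.96 − 70702.81)(91541.52 − 85966.24)] = √[4079.15 × 5575.28] = 4768.8996
r = 4259 / 4768.8996 ≈ 0.8931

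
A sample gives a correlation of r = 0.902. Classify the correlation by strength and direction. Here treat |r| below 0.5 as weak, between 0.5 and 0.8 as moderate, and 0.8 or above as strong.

strong positive

r = 0.902 > 0 so the relationship is positive.
|r| = 0.902, which falls in the strong range.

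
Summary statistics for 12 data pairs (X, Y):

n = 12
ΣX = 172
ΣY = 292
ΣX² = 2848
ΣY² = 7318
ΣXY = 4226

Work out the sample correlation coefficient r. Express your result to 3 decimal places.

r = (nΣXY − ΣXΣY) / √[(nΣX² − (ΣX)²)(nΣY² − (ΣY)²)]
Numerator: 12×4226 − 172×292 = 488
Denominator: √[(34176 − 29584)(87816 − 85264)] = √[4592 × 2552] = 3423.2710
r = 488 / 3423.2710 ≈ 0.143

0.143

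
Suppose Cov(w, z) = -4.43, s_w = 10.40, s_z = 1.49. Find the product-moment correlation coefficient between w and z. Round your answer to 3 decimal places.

-0.286

r = Cov(w,z) / (s_w · s_z) = -4.43 / (10.40 × 1.49)
  = -4.43 / 15.4960 ≈ -0.286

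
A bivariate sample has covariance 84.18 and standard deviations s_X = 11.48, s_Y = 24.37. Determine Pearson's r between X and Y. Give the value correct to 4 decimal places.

r = Cov(X,Y) / (s_X · s_Y) = 84.18 / (11.48 × 24.37)
  = 84.18 / 279.7676 ≈ 0.3009

0.3009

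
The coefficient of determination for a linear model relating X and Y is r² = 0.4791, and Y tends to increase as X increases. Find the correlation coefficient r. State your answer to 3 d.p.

|r| = √0.4791 = 0.692
The association is positive, so r = 0.692.

0.692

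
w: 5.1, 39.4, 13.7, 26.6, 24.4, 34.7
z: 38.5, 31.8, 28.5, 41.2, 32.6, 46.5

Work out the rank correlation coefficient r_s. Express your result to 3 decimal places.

0.200

Rank w: 1, 6, 2, 4, 3, 5
Rank z: 4, 2, 1, 5, 3, 6
d = rank(w) − rank(z): -3, 4, 1, -1, 0, -1; Σd² = 28
ρ = 1 − 6Σd² / [n(n²−1)] = 1 − 6×28 / (6×35) = 1 − 168/210 ≈ 0.200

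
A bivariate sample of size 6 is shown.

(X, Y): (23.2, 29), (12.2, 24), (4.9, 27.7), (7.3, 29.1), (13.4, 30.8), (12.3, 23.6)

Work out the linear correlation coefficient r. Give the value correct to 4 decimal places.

n = 6, ΣX = 73.3, ΣY = 164.2, ΣX² = 1095.23, ΣY² = 4536.7, ΣXY = 2016.76
nΣXY − ΣXΣY = 12100.56 − 12035.86 = 64.7
nΣX² − (ΣX)² = 6571.38 − 5372.89 = 1198.49; nΣY² − (ΣY)² = 27220.2 − 26961.64 = 258.56
r = 64.7 / √(1198.49 × 258.56) = 64.7 / 556.6701 ≈ 0.1162

0.1162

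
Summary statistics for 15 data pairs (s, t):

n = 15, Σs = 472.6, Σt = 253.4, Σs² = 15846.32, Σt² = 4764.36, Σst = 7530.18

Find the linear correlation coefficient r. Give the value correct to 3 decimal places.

r = (nΣst − ΣsΣt) / √[(nΣs² − (Σs)²)(nΣt² − (Σt)²)]
Numerator: 15×7530.18 − 472.6×253.4 = -6804.14
Denominator: √[(237694.8 − 223350.76)(71465.4 − 64211.56)] = √[14344.04 × 7253.84] = 10200.4594
r = -6804.14 / 10200.4594 ≈ -0.667

-0.667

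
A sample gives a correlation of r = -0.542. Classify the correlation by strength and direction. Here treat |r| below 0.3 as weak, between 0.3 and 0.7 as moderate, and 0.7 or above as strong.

moderate negative

r = -0.542 < 0 so the relationship is negative.
|r| = 0.542, which falls in the moderate range.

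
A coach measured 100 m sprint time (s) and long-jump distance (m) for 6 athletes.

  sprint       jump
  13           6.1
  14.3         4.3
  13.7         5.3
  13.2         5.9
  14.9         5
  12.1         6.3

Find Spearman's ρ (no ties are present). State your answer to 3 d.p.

-0.943

Rank sprint: 2, 5, 4, 3, 6, 1
Rank jump: 5, 1, 3, 4, 2, 6
d = rank(sprint) − rank(jump): -3, 4, 1, -1, 4, -5; Σd² = 68
ρ = 1 − 6Σd² / [n(n²−1)] = 1 − 6×68 / (6×35) = 1 − 408/210 ≈ -0.943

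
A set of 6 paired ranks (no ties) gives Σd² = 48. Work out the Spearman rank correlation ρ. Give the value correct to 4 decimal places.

ρ = 1 − 6Σd² / [n(n²−1)] = 1 − 6×48 / (6×35)
  = 1 − 288/210 = 1 − 1.37143 ≈ -0.3714

-0.3714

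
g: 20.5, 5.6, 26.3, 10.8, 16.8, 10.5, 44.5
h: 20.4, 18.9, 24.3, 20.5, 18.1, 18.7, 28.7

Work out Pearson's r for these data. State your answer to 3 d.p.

n = 7, Σg = 135, Σh = 149.6, Σg² = 3632.68, Σh² = 3285.1, Σgh = 3162.11
nΣgh − ΣgΣh = 22134.77 − 20196 = 1938.77
nΣg² − (Σg)² = 25428.76 − 18225 = 7203.76; nΣh² − (Σh)² = 22995.7 − 22380.16 = 615.54
r = 1938.77 / √(7203.76 × 615.54) = 1938.77 / 2105.7546 ≈ 0.921

0.921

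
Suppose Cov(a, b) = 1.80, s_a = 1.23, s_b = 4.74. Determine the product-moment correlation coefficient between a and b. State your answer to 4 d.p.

r = Cov(a,b) / (s_a · s_b) = 1.80 / (1.23 × 4.74)
  = 1.80 / 5.8302 ≈ 0.3087

0.3087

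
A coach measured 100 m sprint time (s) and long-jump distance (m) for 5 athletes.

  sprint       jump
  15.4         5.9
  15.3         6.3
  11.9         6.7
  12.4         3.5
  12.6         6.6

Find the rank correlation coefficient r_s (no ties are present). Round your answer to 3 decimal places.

Rank sprint: 5, 4, 1, 2, 3
Rank jump: 2, 3, 5, 1, 4
d = rank(sprint) − rank(jump): 3, 1, -4, 1, -1; Σd² = 28
ρ = 1 − 6Σd² / [n(n²−1)] = 1 − 6×28 / (5×24) = 1 − 168/120 ≈ -0.400

-0.400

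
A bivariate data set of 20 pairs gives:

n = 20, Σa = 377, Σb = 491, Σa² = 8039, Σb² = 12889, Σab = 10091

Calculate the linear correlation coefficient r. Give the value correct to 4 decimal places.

0.9470

r = (nΣab − ΣaΣb) / √[(nΣa² − (Σa)²)(nΣb² − (Σb)²)]
Numerator: 20×10091 − 377×491 = 16713
Denominator: √[(160780 − 142129)(257780 − 241081)] = √[18651 × 16699] = 17648.0324
r = 16713 / 17648.0324 ≈ 0.9470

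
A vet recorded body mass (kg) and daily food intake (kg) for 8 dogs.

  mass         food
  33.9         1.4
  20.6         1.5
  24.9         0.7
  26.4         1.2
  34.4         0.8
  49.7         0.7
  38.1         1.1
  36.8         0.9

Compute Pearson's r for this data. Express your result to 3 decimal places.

n = 8, Σx = 264.8, Σy = 8.3, Σx² = 9349.84, Σy² = 9.29, Σxy = 264.81
nΣxy − ΣxΣy = 2118.48 − 2197.84 = -79.36
nΣx² − (Σx)² = 74798.72 − 70119.04 = 4679.68; nΣy² − (Σy)² = 74.32 − 68.89 = 5.43
r = -79.36 / √(4679.68 × 5.43) = -79.36 / 159.4072 ≈ -0.498

-0.498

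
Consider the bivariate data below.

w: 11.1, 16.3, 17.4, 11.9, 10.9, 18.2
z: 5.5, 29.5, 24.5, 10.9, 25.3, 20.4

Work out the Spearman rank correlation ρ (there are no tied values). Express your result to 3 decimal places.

0.086

Rank w: 2, 4, 5, 3, 1, 6
Rank z: 1, 6, 4, 2, 5, 3
d = rank(w) − rank(z): 1, -2, 1, 1, -4, 3; Σd² = 32
ρ = 1 − 6Σd² / [n(n²−1)] = 1 − 6×32 / (6×35) = 1 − 192/210 ≈ 0.086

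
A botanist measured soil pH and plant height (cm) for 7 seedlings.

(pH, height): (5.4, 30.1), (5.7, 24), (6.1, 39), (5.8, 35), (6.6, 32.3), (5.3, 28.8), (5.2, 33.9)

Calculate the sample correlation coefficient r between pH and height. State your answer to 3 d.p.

0.300

n = 7, Σx = 40.1, Σy = 223.1, Σx² = 231.19, Σy² = 7249.95, Σxy = 1282.34
nΣxy − ΣxΣy = 8976.38 − 8946.31 = 30.07
nΣx² − (Σx)² = 1618.33 − 1608.01 = 10.32; nΣy² − (Σy)² = 50749.65 − 49773.61 = 976.04
r = 30.07 / √(10.32 × 976.04) = 30.07 / 100.3630 ≈ 0.300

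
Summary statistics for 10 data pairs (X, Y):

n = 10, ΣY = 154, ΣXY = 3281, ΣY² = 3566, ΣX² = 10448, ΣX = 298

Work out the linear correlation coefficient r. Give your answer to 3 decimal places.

r = (nΣXY − ΣXΣY) / √[(nΣX² − (ΣX)²)(nΣY² − (ΣY)²)]
Numerator: 10×3281 − 298×154 = -13082
Denominator: √[(104480 − 88804)(35660 − 23716)] = √[15676 × 11944] = 13683.3528
r = -13082 / 13683.3528 ≈ -0.956

-0.956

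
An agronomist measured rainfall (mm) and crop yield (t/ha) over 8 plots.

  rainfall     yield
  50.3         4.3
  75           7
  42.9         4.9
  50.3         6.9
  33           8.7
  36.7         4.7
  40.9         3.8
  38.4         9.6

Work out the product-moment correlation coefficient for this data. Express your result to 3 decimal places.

-0.051

n = 8, Σx = 367.5, Σy = 49.9, Σx² = 18108.85, Σy² = 343.49, Σxy = 2282.22
nΣxy − ΣxΣy = 18257.76 − 18338.25 = -80.49
nΣx² − (Σx)² = 144870.8 − 135056.25 = 9814.55; nΣy² − (Σy)² = 2747.92 − 2490.01 = 257.91
r = -80.49 / √(9814.55 × 257.91) = -80.49 / 1590.9967 ≈ -0.051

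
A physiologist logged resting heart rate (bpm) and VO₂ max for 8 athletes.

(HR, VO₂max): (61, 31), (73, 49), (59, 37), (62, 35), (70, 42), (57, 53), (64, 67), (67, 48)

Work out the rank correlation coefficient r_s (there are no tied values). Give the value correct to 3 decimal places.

Rank HR: 3, 8, 2, 4, 7, 1, 5, 6
Rank VO₂max: 1, 6, 3, 2, 4, 7, 8, 5
d = rank(HR) − rank(VO₂max): 2, 2, -1, 2, 3, -6, -3, 1; Σd² = 68
ρ = 1 − 6Σd² / [n(n²−1)] = 1 − 6×68 / (8×63) = 1 − 408/504 ≈ 0.190

0.190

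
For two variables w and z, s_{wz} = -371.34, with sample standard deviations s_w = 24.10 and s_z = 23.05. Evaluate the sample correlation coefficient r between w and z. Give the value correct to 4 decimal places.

r = Cov(w,z) / (s_w · s_z) = -371.34 / (24.10 × 23.05)
  = -371.34 / 555.5050 ≈ -0.6685

-0.6685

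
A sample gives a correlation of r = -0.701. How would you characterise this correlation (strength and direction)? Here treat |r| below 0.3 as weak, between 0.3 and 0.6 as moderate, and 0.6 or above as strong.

r = -0.701 < 0 so the relationship is negative.
|r| = 0.701, which falls in the strong range.

strong negative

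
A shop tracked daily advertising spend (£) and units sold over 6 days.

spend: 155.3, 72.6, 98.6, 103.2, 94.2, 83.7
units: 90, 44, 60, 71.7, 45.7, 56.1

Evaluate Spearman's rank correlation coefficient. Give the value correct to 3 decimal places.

0.943

Rank spend: 6, 1, 4, 5, 3, 2
Rank units: 6, 1, 4, 5, 2, 3
d = rank(spend) − rank(units): 0, 0, 0, 0, 1, -1; Σd² = 2
ρ = 1 − 6Σd² / [n(n²−1)] = 1 − 6×2 / (6×35) = 1 − 12/210 ≈ 0.943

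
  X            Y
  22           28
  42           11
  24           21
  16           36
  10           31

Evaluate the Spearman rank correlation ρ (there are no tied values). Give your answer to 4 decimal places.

-0.9000

Rank X: 3, 5, 4, 2, 1
Rank Y: 3, 1, 2, 5, 4
d = rank(X) − rank(Y): 0, 4, 2, -3, -3; Σd² = 38
ρ = 1 − 6Σd² / [n(n²−1)] = 1 − 6×38 / (5×24) = 1 − 228/120 ≈ -0.9000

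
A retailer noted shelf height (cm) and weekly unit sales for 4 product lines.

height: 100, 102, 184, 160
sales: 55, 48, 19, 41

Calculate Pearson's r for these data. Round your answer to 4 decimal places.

n = 4, Σx = 546, Σy = 163, Σx² = 79860, Σy² = 7371, Σxy = 20452
nΣxy − ΣxΣy = 81808 − 88998 = -7190
nΣx² − (Σx)² = 319440 − 298116 = 21324; nΣy² − (Σy)² = 29484 − 26569 = 2915
r = -7190 / √(21324 × 2915) = -7190 / 7884.1271 ≈ -0.9120

-0.9120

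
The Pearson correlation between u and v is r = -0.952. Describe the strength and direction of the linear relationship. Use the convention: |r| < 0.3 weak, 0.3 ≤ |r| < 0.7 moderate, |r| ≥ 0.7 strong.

r = -0.952 < 0 so the relationship is negative.
|r| = 0.952, which falls in the strong range.

strong negative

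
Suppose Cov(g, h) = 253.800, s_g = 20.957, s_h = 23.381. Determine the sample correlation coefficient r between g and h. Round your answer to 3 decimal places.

0.518

r = Cov(g,h) / (s_g · s_h) = 253.800 / (20.957 × 23.381)
  = 253.800 / 489.9956 ≈ 0.518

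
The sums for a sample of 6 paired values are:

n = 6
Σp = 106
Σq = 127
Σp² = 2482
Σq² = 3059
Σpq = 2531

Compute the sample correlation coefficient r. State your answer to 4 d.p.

r = (nΣpq − ΣpΣq) / √[(nΣp² − (Σp)²)(nΣq² − (Σq)²)]
Numerator: 6×2531 − 106×127 = 1724
Denominator: √[(14892 − 11236)(18354 − 16129)] = √[3656 × 2225] = 2852.1220
r = 1724 / 2852.1220 ≈ 0.6045

0.6045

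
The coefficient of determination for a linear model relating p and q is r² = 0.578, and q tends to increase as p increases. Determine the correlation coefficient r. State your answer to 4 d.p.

|r| = √0.578 = 0.7603
The association is positive, so r = 0.7603.

0.7603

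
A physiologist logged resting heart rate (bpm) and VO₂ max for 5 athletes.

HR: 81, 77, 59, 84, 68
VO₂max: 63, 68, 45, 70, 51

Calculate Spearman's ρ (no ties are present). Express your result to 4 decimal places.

Rank HR: 4, 3, 1, 5, 2
Rank VO₂max: 3, 4, 1, 5, 2
d = rank(HR) − rank(VO₂max): 1, -1, 0, 0, 0; Σd² = 2
ρ = 1 − 6Σd² / [n(n²−1)] = 1 − 6×2 / (5×24) = 1 − 12/120 ≈ 0.9000

0.9000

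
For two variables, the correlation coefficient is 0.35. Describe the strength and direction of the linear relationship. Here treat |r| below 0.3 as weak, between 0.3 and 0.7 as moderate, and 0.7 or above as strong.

moderate positive

r = 0.35 > 0 so the relationship is positive.
|r| = 0.35, which falls in the moderate range.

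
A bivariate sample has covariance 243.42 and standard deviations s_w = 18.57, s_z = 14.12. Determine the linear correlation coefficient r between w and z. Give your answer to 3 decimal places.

r = Cov(w,z) / (s_w · s_z) = 243.42 / (18.57 × 14.12)
  = 243.42 / 262.2084 ≈ 0.928

0.928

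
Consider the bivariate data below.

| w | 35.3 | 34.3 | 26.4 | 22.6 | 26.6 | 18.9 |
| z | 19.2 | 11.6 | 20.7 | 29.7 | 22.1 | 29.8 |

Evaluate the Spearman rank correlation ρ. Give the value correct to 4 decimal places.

-0.8857

Rank w: 6, 5, 3, 2, 4, 1
Rank z: 2, 1, 3, 5, 4, 6
d = rank(w) − rank(z): 4, 4, 0, -3, 0, -5; Σd² = 66
ρ = 1 − 6Σd² / [n(n²−1)] = 1 − 6×66 / (6×35) = 1 − 396/210 ≈ -0.8857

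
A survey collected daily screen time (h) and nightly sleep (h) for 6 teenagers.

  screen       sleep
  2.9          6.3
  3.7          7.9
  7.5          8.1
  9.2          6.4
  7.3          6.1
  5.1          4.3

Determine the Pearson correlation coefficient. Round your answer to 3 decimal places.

n = 6, Σx = 35.7, Σy = 39.1, Σx² = 242.29, Σy² = 264.37, Σxy = 233.59
nΣxy − ΣxΣy = 1401.54 − 1395.87 = 5.67
nΣx² − (Σx)² = 1453.74 − 1274.49 = 179.25; nΣy² − (Σy)² = 1586.22 − 1528.81 = 57.41
r = 5.67 / √(179.25 × 57.41) = 5.67 / 101.4433 ≈ 0.056

0.056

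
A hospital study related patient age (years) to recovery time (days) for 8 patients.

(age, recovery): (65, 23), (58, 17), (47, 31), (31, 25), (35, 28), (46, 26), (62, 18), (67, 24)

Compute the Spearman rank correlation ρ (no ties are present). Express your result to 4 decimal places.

Rank age: 7, 5, 4, 1, 2, 3, 6, 8
Rank recovery: 3, 1, 8, 5, 7, 6, 2, 4
d = rank(age) − rank(recovery): 4, 4, -4, -4, -5, -3, 4, 4; Σd² = 130
ρ = 1 − 6Σd² / [n(n²−1)] = 1 − 6×130 / (8×63) = 1 − 780/504 ≈ -0.5476

-0.5476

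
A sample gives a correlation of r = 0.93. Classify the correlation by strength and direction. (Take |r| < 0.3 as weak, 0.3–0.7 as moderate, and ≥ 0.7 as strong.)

r = 0.93 > 0 so the relationship is positive.
|r| = 0.93, which falls in the strong range.

strong positive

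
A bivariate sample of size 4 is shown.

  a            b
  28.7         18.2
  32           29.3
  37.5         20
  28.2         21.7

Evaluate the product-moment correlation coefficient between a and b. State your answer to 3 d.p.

0.050

n = 4, Σa = 126.4, Σb = 89.2, Σa² = 4049.18, Σb² = 2060.62, Σab = 2821.88
nΣab − ΣaΣb = 11287.52 − 11274.88 = 12.64
nΣa² − (Σa)² = 16196.72 − 15976.96 = 219.76; nΣb² − (Σb)² = 8242.48 − 7956.64 = 285.84
r = 12.64 / √(219.76 × 285.84) = 12.64 / 250.6316 ≈ 0.050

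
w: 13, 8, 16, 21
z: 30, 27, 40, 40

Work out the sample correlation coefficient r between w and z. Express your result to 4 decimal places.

0.9019

n = 4, Σw = 58, Σz = 137, Σw² = 930, Σz² = 4829, Σwz = 2086
nΣwz − ΣwΣz = 8344 − 7946 = 398
nΣw² − (Σw)² = 3720 − 3364 = 356; nΣz² − (Σz)² = 19316 − 18769 = 547
r = 398 / √(356 × 547) = 398 / 441.2845 ≈ 0.9019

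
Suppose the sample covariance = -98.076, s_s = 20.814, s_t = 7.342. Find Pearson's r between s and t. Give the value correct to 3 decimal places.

-0.642

r = Cov(s,t) / (s_s · s_t) = -98.076 / (20.814 × 7.342)
  = -98.076 / 152.8164 ≈ -0.642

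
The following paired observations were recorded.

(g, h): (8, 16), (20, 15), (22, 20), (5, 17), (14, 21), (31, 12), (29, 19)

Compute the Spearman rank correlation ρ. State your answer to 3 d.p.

Rank g: 2, 4, 5, 1, 3, 7, 6
Rank h: 3, 2, 6, 4, 7, 1, 5
d = rank(g) − rank(h): -1, 2, -1, -3, -4, 6, 1; Σd² = 68
ρ = 1 − 6Σd² / [n(n²−1)] = 1 − 6×68 / (7×48) = 1 − 408/336 ≈ -0.214

-0.214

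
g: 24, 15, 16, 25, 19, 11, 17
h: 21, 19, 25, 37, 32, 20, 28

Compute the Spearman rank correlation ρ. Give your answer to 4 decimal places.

0.7500

Rank g: 6, 2, 3, 7, 5, 1, 4
Rank h: 3, 1, 4, 7, 6, 2, 5
d = rank(g) − rank(h): 3, 1, -1, 0, -1, -1, -1; Σd² = 14
ρ = 1 − 6Σd² / [n(n²−1)] = 1 − 6×14 / (7×48) = 1 − 84/336 ≈ 0.7500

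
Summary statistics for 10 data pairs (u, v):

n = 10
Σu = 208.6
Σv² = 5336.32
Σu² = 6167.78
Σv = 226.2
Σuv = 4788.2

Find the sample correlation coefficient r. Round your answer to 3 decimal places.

0.110

r = (nΣuv − ΣuΣv) / √[(nΣu² − (Σu)²)(nΣv² − (Σv)²)]
Numerator: 10×4788.2 − 208.6×226.2 = 696.68
Denominator: √[(61677.8 − 43513.96)(53363.2 − 51166.44)] = √[18163.84 × 2196.76] = 6316.7711
r = 696.68 / 6316.7711 ≈ 0.110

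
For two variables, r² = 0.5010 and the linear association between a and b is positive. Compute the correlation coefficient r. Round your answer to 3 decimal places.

|r| = √0.5010 = 0.708
The association is positive, so r = 0.708.

0.708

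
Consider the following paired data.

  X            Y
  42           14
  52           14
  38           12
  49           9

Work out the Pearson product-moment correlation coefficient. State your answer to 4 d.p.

n = 4, ΣX = 181, ΣY = 49, ΣX² = 8313, ΣY² = 617, ΣXY = 2213
nΣXY − ΣXΣY = 8852 − 8869 = -17
nΣX² − (ΣX)² = 33252 − 32761 = 491; nΣY² − (ΣY)² = 2468 − 2401 = 67
r = -17 / √(491 × 67) = -17 / 181.3753 ≈ -0.0937

-0.0937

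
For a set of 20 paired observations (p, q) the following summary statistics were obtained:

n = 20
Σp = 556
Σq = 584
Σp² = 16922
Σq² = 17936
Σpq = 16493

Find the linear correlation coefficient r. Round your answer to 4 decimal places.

0.2266

r = (nΣpq − ΣpΣq) / √[(nΣp² − (Σp)²)(nΣq² − (Σq)²)]
Numerator: 20×16493 − 556×584 = 5156
Denominator: √[(338440 − 309136)(358720 − 341056)] = √[29304 × 17664] = 22751.3924
r = 5156 / 22751.3924 ≈ 0.2266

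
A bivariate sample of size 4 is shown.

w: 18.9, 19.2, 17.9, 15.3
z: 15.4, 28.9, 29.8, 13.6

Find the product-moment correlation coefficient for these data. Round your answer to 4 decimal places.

n = 4, Σw = 71.3, Σz = 87.7, Σw² = 1280.35, Σz² = 2145.37, Σwz = 1587.44
nΣwz − ΣwΣz = 6349.76 − 6253.01 = 96.75
nΣw² − (Σw)² = 5121.4 − 5083.69 = 37.71; nΣz² − (Σz)² = 8581.48 − 7691.29 = 890.19
r = 96.75 / √(37.71 × 890.19) = 96.75 / 183.2186 ≈ 0.5281

0.5281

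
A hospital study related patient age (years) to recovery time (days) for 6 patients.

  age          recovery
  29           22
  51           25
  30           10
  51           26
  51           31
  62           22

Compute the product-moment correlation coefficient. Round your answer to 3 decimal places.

0.587

n = 6, Σx = 274, Σy = 136, Σx² = 13388, Σy² = 3330, Σxy = 6484
nΣxy − ΣxΣy = 38904 − 37264 = 1640
nΣx² − (Σx)² = 80328 − 75076 = 5252; nΣy² − (Σy)² = 19980 − 18496 = 1484
r = 1640 / √(5252 × 1484) = 1640 / 2791.7679 ≈ 0.587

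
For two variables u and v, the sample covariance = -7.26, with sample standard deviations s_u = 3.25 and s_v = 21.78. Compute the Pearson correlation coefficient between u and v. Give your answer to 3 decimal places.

-0.103

r = Cov(u,v) / (s_u · s_v) = -7.26 / (3.25 × 21.78)
  = -7.26 / 70.7850 ≈ -0.103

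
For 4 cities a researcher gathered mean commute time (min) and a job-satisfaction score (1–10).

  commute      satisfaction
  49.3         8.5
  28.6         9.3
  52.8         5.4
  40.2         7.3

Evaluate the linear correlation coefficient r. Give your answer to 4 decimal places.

n = 4, Σx = 170.9, Σy = 30.5, Σx² = 7652.33, Σy² = 241.19, Σxy = 1263.61
nΣxy − ΣxΣy = 5054.44 − 5212.45 = -158.01
nΣx² − (Σx)² = 30609.32 − 29206.81 = 1402.51; nΣy² − (Σy)² = 964.76 − 930.25 = 34.51
r = -158.01 / √(1402.51 × 34.51) = -158.01 / 220.0014 ≈ -0.7182

-0.7182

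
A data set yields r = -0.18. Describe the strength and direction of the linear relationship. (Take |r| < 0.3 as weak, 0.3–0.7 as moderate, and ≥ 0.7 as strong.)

weak negative

r = -0.18 < 0 so the relationship is negative.
|r| = 0.18, which falls in the weak range.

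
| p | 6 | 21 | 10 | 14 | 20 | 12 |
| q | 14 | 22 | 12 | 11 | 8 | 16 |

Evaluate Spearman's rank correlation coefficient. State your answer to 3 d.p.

0.029

Rank p: 1, 6, 2, 4, 5, 3
Rank q: 4, 6, 3, 2, 1, 5
d = rank(p) − rank(q): -3, 0, -1, 2, 4, -2; Σd² = 34
ρ = 1 − 6Σd² / [n(n²−1)] = 1 − 6×34 / (6×35) = 1 − 204/210 ≈ 0.029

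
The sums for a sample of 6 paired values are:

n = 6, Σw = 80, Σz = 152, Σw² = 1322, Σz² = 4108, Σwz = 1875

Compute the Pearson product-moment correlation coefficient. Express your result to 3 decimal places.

r = (nΣwz − ΣwΣz) / √[(nΣw² − (Σw)²)(nΣz² − (Σz)²)]
Numerator: 6×1875 − 80×152 = -910
Denominator: √[(7932 − 6400)(24648 − 23104)] = √[1532 × 1544] = 1537.9883
r = -910 / 1537.9883 ≈ -0.592

-0.592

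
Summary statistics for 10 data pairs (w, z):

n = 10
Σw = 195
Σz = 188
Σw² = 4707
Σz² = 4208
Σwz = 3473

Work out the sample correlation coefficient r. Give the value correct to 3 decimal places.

-0.247

r = (nΣwz − ΣwΣz) / √[(nΣw² − (Σw)²)(nΣz² − (Σz)²)]
Numerator: 10×3473 − 195×188 = -1930
Denominator: √[(47070 − 38025)(42080 − 35344)] = √[9045 × 6736] = 7805.5826
r = -1930 / 7805.5826 ≈ -0.247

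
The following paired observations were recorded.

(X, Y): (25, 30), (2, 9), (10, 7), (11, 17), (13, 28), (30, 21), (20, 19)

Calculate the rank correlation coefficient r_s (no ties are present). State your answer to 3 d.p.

0.786

Rank X: 6, 1, 2, 3, 4, 7, 5
Rank Y: 7, 2, 1, 3, 6, 5, 4
d = rank(X) − rank(Y): -1, -1, 1, 0, -2, 2, 1; Σd² = 12
ρ = 1 − 6Σd² / [n(n²−1)] = 1 − 6×12 / (7×48) = 1 − 72/336 ≈ 0.786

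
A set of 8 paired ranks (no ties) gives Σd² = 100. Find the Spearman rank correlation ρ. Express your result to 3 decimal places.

-0.190

ρ = 1 − 6Σd² / [n(n²−1)] = 1 − 6×100 / (8×63)
  = 1 − 600/504 = 1 − 1.1905 ≈ -0.190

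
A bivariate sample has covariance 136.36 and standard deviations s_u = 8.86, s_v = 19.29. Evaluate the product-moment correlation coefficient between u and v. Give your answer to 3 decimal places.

0.798

r = Cov(u,v) / (s_u · s_v) = 136.36 / (8.86 × 19.29)
  = 136.36 / 170.9094 ≈ 0.798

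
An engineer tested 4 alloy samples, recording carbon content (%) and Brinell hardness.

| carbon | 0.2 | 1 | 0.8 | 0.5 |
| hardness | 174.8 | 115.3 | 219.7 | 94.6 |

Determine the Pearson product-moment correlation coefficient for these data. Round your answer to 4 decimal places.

-0.0740

n = 4, Σx = 2.5, Σy = 604.4, Σx² = 1.93, Σy² = 101066.38, Σxy = 373.32
nΣxy − ΣxΣy = 1493.28 − 1511 = -17.72
nΣx² − (Σx)² = 7.72 − 6.25 = 1.47; nΣy² − (Σy)² = 404265.52 − 365299.36 = 38966.16
r = -17.72 / √(1.47 × 38966.16) = -17.72 / 239.3329 ≈ -0.0740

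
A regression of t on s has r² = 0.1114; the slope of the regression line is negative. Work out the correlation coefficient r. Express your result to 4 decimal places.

-0.3338

|r| = √0.1114 = 0.3338
The association is negative, so r = −0.3338.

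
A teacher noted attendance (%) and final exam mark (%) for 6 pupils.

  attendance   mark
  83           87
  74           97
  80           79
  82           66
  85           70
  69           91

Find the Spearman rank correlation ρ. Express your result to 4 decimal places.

-0.6571

Rank attendance: 5, 2, 3, 4, 6, 1
Rank mark: 4, 6, 3, 1, 2, 5
d = rank(attendance) − rank(mark): 1, -4, 0, 3, 4, -4; Σd² = 58
ρ = 1 − 6Σd² / [n(n²−1)] = 1 − 6×58 / (6×35) = 1 − 348/210 ≈ -0.6571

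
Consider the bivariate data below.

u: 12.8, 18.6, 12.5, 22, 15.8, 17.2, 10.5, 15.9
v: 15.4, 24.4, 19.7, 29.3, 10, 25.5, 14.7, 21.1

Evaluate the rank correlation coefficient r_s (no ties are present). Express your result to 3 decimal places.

Rank u: 3, 7, 2, 8, 4, 6, 1, 5
Rank v: 3, 6, 4, 8, 1, 7, 2, 5
d = rank(u) − rank(v): 0, 1, -2, 0, 3, -1, -1, 0; Σd² = 16
ρ = 1 − 6Σd² / [n(n²−1)] = 1 − 6×16 / (8×63) = 1 − 96/504 ≈ 0.810

0.810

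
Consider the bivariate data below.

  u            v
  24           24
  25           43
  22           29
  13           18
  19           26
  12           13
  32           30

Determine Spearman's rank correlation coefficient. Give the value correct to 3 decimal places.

0.857

Rank u: 5, 6, 4, 2, 3, 1, 7
Rank v: 3, 7, 5, 2, 4, 1, 6
d = rank(u) − rank(v): 2, -1, -1, 0, -1, 0, 1; Σd² = 8
ρ = 1 − 6Σd² / [n(n²−1)] = 1 − 6×8 / (7×48) = 1 − 48/336 ≈ 0.857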